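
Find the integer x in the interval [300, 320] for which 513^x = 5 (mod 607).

311

Compute 513^300 mod 607 = 143, then multiply by 513 repeatedly:
  513^300=143  513^301=519  513^302=381  513^303=606  513^304=94
  513^305=269  513^306=208  513^307=479  513^308=499  513^309=440
  513^310=523  513^311=5
Found 5 at exponent 311.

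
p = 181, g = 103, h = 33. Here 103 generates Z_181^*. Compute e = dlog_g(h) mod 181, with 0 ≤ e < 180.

Baby-step giant-step with m = ceil(sqrt(180)) = 14.
Baby table (103^j mod 181 for j=0..13):
  0:1  1:103  2:111  3:30  4:13  5:72  6:176  7:28
  8:169  9:31  10:116  11:2  12:25  13:41
Giant step factor: 103^(-14) ≡ 178 (mod 181).
Scan 33·178^i mod 181 for i = 0, 1, …:
  i=0: 33   i=1: 82   i=2: 116
Match at i=2, j=10: e = 2·14 + 10 = 38.

38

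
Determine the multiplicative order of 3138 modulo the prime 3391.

The order of 3138 must divide p − 1 = 3390 = 2 · 3 · 5 · 113.
Divisors: 1, 2, 3, 5, 6, 10, 15, 30, 113, 226, 339, 565, 678, 1130, 1695, 3390.
Check each in increasing order: 3138^1 ≡ 3138;  3138^2 ≡ 2971;  3138^3 ≡ 1139;  3138^5 ≡ 3142;  3138^6 ≡ 1959;  3138^10 ≡ 963;  3138^15 ≡ 974;  3138^30 ≡ 2587;  3138^113 ≡ 2138;  3138^226 ≡ 3367;  3138^339 ≡ 2944;  3138^565 ≡ 555;  3138^678 ≡ 3131;  3138^1130 ≡ 2835;  3138^1695 ≡ 1.
Smallest exponent giving 1 is 1695.

1695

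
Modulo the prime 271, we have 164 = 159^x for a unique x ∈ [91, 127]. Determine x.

Compute 159^91 mod 271 = 116, then multiply by 159 repeatedly:
  159^91=116  159^92=16  159^93=105  159^94=164
Found 164 at exponent 94.

94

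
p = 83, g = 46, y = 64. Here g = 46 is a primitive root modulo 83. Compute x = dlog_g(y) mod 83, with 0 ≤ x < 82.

Baby-step giant-step with m = ceil(sqrt(82)) = 10.
Baby table (46^j mod 83 for j=0..9):
  0:1  1:46  2:41  3:60  4:21  5:53  6:31  7:15
  8:26  9:34
Giant step factor: 46^(-10) ≡ 51 (mod 83).
Scan 64·51^i mod 83 for i = 0, 1, …:
  i=0: 64   i=1: 27   i=2: 49   i=3: 9
  i=4: 44   i=5: 3   i=6: 70   i=7: 1
Match at i=7, j=0: x = 7·10 + 0 = 70.

70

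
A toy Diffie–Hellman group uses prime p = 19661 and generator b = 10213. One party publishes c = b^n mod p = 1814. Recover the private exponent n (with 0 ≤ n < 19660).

3611

Baby-step giant-step with m = ceil(sqrt(19660)) = 141.
Baby table (10213^j mod 19661 for j=0..140):
  0:1  1:10213  2:3764  3:4477  4:11776  5:1951  6:8970  7:10011
  8:5143  9:10928  10:11828  11:2180  12:8088  13:6883  14:8004  15:14075
  16:6404  17:11566  18:270  19:4970  20:13569  21:9469  22:14099  23:15584
  24:3597  25:9413  26:12340  27:1410  28:8478  29:18431  30:1389  31:10276
  32:18031  33:5677  34:18573  35:16382  36:13917  37:4952  38:6684  39:700
  40:12157  41:226  42:7801  43:5241  44:9091  45:7141  46:8384  47:2137
  48:1471  49:2319  50:12103  51:18893  52:1155  53:19076  54:2339  55:92
  56:15529  57:12051  58:18664  59:2037  60:2543  61:19139  62:16606  63:1292
  64:2665  65:6821  66:3950  67:16639  68:4084  69:8911  70:16935  71:18999
  72:2378  73:5179  74:5037  75:9705  76:6064  77:19143  78:18136  79:16348
  80:912  81:14603  82:11754  83:13197  84:4806  85:9822  86:1664  87:7328
  88:11098  89:17870  90:12908  91:2399  92:3381  93:5437  94:5417  95:17428
  96:1131  97:9896  98:10308  99:10610  100:8159  101:4549  102:19655  103:17366
  104:16738  105:12460  106:7988  107:7955  108:5163  109:18578  110:8464  111:13076
  112:7676  113:6581  114:10455  115:17685  116:10959  117:13855  118:898  119:9248
  120:18041  121:9502  122:16891  123:2169  124:13711  125:4801  126:17740  127:2505
  128:4604  129:11201  130:8115  131:7380  132:11327  133:16988  134:9780  135:5260
  136:6528  137:13  138:14803  139:9610  140:18879
Giant step factor: 10213^(-141) ≡ 4405 (mod 19661).
Scan 1814·4405^i mod 19661 for i = 0, 1, …:
  i=0: 1814   i=1: 8304   i=2: 9660   i=3: 5896
  i=4: 19360   i=5: 11043   i=6: 3101   i=7: 15171
  i=8: 516   i=9: 11965     …   i=24: 10516
  i=25: 1664
Match at i=25, j=86: n = 25·141 + 86 = 3611.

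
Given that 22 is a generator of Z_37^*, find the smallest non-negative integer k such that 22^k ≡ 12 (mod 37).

Successive powers of 22 modulo 37:
  22^0=1  22^1=22  22^2=3  22^3=29  22^4=9  22^5=13
  22^6=27  22^7=2  22^8=7  22^9=6  22^10=21  22^11=18
  22^12=26  22^13=17  22^14=4  22^15=14  22^16=12
So 22^16 ≡ 12 (mod 37), giving k = 16.

16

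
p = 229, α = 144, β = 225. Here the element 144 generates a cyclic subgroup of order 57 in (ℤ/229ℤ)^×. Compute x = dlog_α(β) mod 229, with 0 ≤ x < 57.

45

Baby-step giant-step with m = ceil(sqrt(57)) = 8.
Baby table (144^j mod 229 for j=0..7):
  0:1  1:144  2:126  3:53  4:75  5:37  6:61  7:82
Giant step factor: 144^(-8) ≡ 158 (mod 229).
Scan 225·158^i mod 229 for i = 0, 1, …:
  i=0: 225   i=1: 55   i=2: 217   i=3: 165
  i=4: 193   i=5: 37
Match at i=5, j=5: x = 5·8 + 5 = 45.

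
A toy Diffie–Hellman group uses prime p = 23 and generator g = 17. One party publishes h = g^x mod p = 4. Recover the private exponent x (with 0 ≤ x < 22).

10

Successive powers of 17 modulo 23:
  17^0=1  17^1=17  17^2=13  17^3=14  17^4=8  17^5=21
  17^6=12  17^7=20  17^8=18  17^9=7  17^10=4
So 17^10 ≡ 4 (mod 23), giving x = 10.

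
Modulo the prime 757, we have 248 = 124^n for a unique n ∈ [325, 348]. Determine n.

Compute 124^325 mod 757 = 2, then multiply by 124 repeatedly:
  124^325=2  124^326=248
Found 248 at exponent 326.

326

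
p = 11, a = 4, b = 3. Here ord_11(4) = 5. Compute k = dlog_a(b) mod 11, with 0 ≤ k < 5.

Successive powers of 4 modulo 11:
  4^0=1  4^1=4  4^2=5  4^3=9  4^4=3
So 4^4 ≡ 3 (mod 11), giving k = 4.

4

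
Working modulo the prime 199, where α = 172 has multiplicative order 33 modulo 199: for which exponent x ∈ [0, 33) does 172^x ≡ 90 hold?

16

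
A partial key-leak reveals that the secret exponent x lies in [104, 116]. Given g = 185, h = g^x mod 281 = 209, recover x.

114

Compute 185^104 mod 281 = 279, then multiply by 185 repeatedly:
  185^104=279  185^105=192  185^106=114  185^107=15  185^108=246
  185^109=269  185^110=28  185^111=122  185^112=90  185^113=71
  185^114=209
Found 209 at exponent 114.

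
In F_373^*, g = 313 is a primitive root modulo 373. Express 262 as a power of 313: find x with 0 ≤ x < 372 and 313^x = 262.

Baby-step giant-step with m = ceil(sqrt(372)) = 20.
Baby table (313^j mod 373 for j=0..19):
  0:1  1:313  2:243  3:340  4:115  5:187  6:343  7:308
  8:170  9:244  10:280  11:358  12:154  13:85  14:122  15:140
  16:179  17:77  18:229  19:61
Giant step factor: 313^(-20) ≡ 16 (mod 373).
Scan 262·16^i mod 373 for i = 0, 1, …:
  i=0: 262   i=1: 89   i=2: 305   i=3: 31
  i=4: 123   i=5: 103   i=6: 156   i=7: 258
  i=8: 25   i=9: 27     …   i=15: 204
  i=16: 280
Match at i=16, j=10: x = 16·20 + 10 = 330.

330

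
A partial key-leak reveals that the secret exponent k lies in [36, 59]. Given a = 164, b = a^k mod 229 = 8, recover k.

39

Compute 164^36 mod 229 = 161, then multiply by 164 repeatedly:
  164^36=161  164^37=69  164^38=95  164^39=8
Found 8 at exponent 39.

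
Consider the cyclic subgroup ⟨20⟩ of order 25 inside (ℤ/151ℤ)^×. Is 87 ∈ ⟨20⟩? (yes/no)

no

⟨20⟩ has order 25; its elements mod 151 are {1, 8, 9, 19, 20, 29, 44, 50, 59, 64, 68, 72, 78, 81, 84, 86, 91, 94, 98, 110, 123, 124, 125, 127, 148}.
87 is not in this set.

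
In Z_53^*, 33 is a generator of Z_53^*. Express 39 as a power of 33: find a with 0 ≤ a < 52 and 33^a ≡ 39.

47

Baby-step giant-step with m = ceil(sqrt(52)) = 8.
Baby table (33^j mod 53 for j=0..7):
  0:1  1:33  2:29  3:3  4:46  5:34  6:9  7:32
Giant step factor: 33^(-8) ≡ 13 (mod 53).
Scan 39·13^i mod 53 for i = 0, 1, …:
  i=0: 39   i=1: 30   i=2: 19   i=3: 35
  i=4: 31   i=5: 32
Match at i=5, j=7: a = 5·8 + 7 = 47.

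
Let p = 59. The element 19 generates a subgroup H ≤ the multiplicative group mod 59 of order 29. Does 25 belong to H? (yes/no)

yes

25 ∈ ⟨19⟩ iff 25^29 ≡ 1 (mod 59), since |⟨19⟩| = 29.
25^29 mod 59 = 1.
Since 1 = 1, 25 lies in the subgroup.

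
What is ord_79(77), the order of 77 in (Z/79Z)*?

78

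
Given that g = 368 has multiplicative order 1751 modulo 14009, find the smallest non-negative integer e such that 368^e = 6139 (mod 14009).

142

Baby-step giant-step with m = ceil(sqrt(1751)) = 42.
Baby table (368^j mod 14009 for j=0..41):
  0:1  1:368  2:9343  3:6019  4:1570  5:3391  6:1087  7:7764
  8:13325  9:450  10:11501  11:1650  12:4813  13:6050  14:12978  15:12844
  16:5559  17:398  18:6374  19:6129  20:23  21:8464  22:4754  23:12356
  24:8092  25:7948  26:10992  27:10464  28:12286  29:10350  30:12361  31:9932
  32:12636  33:13069  34:4305  35:1223  36:1776  37:9154  38:6512  39:877
  40:529  41:12555
Giant step factor: 368^(-42) ≡ 5229 (mod 14009).
Scan 6139·5229^i mod 14009 for i = 0, 1, …:
  i=0: 6139   i=1: 6212   i=2: 9686   i=3: 5559
Match at i=3, j=16: e = 3·42 + 16 = 142.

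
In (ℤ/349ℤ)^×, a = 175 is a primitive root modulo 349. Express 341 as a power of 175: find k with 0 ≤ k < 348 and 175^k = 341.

171

Baby-step giant-step with m = ceil(sqrt(348)) = 19.
Baby table (175^j mod 349 for j=0..18):
  0:1  1:175  2:262  3:131  4:240  5:120  6:60  7:30
  8:15  9:182  10:91  11:220  12:110  13:55  14:202  15:101
  16:225  17:287  18:318
Giant step factor: 175^(-19) ≡ 90 (mod 349).
Scan 341·90^i mod 349 for i = 0, 1, …:
  i=0: 341   i=1: 327   i=2: 114   i=3: 139
  i=4: 295   i=5: 26   i=6: 246   i=7: 153
  i=8: 159   i=9: 1
Match at i=9, j=0: k = 9·19 + 0 = 171.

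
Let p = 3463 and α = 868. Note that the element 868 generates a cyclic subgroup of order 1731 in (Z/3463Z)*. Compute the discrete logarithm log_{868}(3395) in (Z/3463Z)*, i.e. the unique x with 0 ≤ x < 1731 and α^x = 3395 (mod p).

Baby-step giant-step with m = ceil(sqrt(1731)) = 42.
Baby table (868^j mod 3463 for j=0..41):
  0:1  1:868  2:1953  3:1797  4:1446  5:1522  6:1693  7:1212
  8:2727  9:1807  10:3200  11:274  12:2348  13:1820  14:632  15:1422
  16:1468  17:3303  18:3103  19:2653  20:3372  21:661  22:2353  23:2697
  24:8  25:18  26:1772  27:524  28:1179  29:1787  30:3155  31:2770
  32:1038  33:604  34:1359  35:2192  36:1469  37:708  38:1593  39:987
  40:1355  41:2183
Giant step factor: 868^(-42) ≡ 297 (mod 3463).
Scan 3395·297^i mod 3463 for i = 0, 1, …:
  i=0: 3395   i=1: 582   i=2: 3167   i=3: 2126
  i=4: 1156   i=5: 495   i=6: 1569   i=7: 1951
  i=8: 1126   i=9: 1974     …   i=22: 1066
  i=23: 1469
Match at i=23, j=36: x = 23·42 + 36 = 1002.

1002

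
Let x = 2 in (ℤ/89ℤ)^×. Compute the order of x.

11

The order of 2 must divide p − 1 = 88 = 2^3 · 11.
Divisors: 1, 2, 4, 8, 11, 22, 44, 88.
Check each in increasing order: 2^1 ≡ 2;  2^2 ≡ 4;  2^4 ≡ 16;  2^8 ≡ 78;  2^11 ≡ 1.
Smallest exponent giving 1 is 11.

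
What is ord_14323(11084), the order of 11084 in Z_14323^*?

7161

The order of 11084 must divide p − 1 = 14322 = 2 · 3 · 7 · 11 · 31.
Divisors: 1, 2, 3, 6, 7, 11, 14, 21, 22, 31, 33, 42, 62, 66, 77, 93, 154, 186, 217, 231, 341, 434, 462, 651, 682, 1023, 1302, 2046, 2387, 4774, 7161, 14322.
Check each in increasing order: 11084^1 ≡ 11084;  11084^2 ≡ 6685;  11084^3 ≡ 3661;  11084^6 ≡ 10916;  11084^7 ≡ 6563;  11084^11 ≡ 4062;  11084^14 ≡ 3708;  11084^21 ≡ 827;  11084^22 ≡ 14071;  11084^31 ≡ 6131;  11084^33 ≡ 7632;  11084^42 ≡ 10748;  11084^62 ≡ 5609;  11084^66 ≡ 10106;  11084^77 ≡ 854;  11084^93 ≡ 13579;  11084^154 ≡ 13166;  11084^186 ≡ 9262;  11084^217 ≡ 8950;  11084^231 ≡ 209;  11084^341 ≡ 1914;  11084^434 ≡ 8284;  11084^462 ≡ 712;  11084^651 ≡ 5952;  11084^682 ≡ 11031;  11084^1023 ≡ 1232;  11084^1302 ≡ 5525;  11084^2046 ≡ 13909;  11084^2387 ≡ 9692;  11084^4774 ≡ 4630;  11084^7161 ≡ 1.
Smallest exponent giving 1 is 7161.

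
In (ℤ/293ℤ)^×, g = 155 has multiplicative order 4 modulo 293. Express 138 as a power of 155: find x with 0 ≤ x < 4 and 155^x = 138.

Successive powers of 155 modulo 293:
  155^0=1  155^1=155  155^2=292  155^3=138
So 155^3 ≡ 138 (mod 293), giving x = 3.

3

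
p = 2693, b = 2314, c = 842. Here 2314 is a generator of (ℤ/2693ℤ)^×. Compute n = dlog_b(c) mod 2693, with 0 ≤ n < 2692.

1791

Baby-step giant-step with m = ceil(sqrt(2692)) = 52.
Baby table (2314^j mod 2693 for j=0..51):
  0:1  1:2314  2:912  3:1749  4:2300  5:832  6:2446  7:2051
  8:948  9:1570  10:123  11:1857  12:1763  13:2380  14:135  15:2
  16:1935  17:1824  18:805  19:1907  20:1664  21:2199  22:1409  23:1896
  24:447  25:246  26:1021  27:833  28:2067  29:270  30:4  31:1177
  32:955  33:1610  34:1121  35:635  36:1705  37:125  38:1099  39:894
  40:492  41:2042  42:1666  43:1441  44:540  45:8  46:2354  47:1910
  48:527  49:2242  50:1270  51:717
Giant step factor: 2314^(-52) ≡ 2079 (mod 2693).
Scan 842·2079^i mod 2693 for i = 0, 1, …:
  i=0: 842   i=1: 68   i=2: 1336   i=3: 1061
  i=4: 252   i=5: 1466   i=6: 2031   i=7: 2518
  i=8: 2423   i=9: 1507     …   i=33: 32
  i=34: 1896
Match at i=34, j=23: n = 34·52 + 23 = 1791.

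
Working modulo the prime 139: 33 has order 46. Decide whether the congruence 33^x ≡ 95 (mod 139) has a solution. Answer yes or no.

95 ∈ ⟨33⟩ iff 95^46 ≡ 1 (mod 139), since |⟨33⟩| = 46.
95^46 mod 139 = 1.
Since 1 = 1, 95 lies in the subgroup.

yes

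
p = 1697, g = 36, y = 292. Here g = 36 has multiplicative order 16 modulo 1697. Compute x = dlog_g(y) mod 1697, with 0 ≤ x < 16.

14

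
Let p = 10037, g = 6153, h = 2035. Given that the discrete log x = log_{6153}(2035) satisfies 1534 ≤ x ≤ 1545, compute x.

1539

Compute 6153^1534 mod 10037 = 3220, then multiply by 6153 repeatedly:
  6153^1534=3220  6153^1535=9659  6153^1536=2750  6153^1537=8405  6153^1538=5341
  6153^1539=2035
Found 2035 at exponent 1539.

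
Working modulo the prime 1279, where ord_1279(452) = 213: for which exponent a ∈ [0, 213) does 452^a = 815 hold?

Successive powers of 452 modulo 1279:
  452^0=1  452^1=452  452^2=943  452^3=329  452^4=344  452^5=729
  452^6=805  452^7=624  452^8=668  452^9=92  452^10=656  452^11=1063
  452^12=851  452^13=952  452^14=560  452^15=1157  452^16=1132  452^17=64
  452^18=790  452^19=239  452^20=592  452^21=273  452^22=612  452^23=360
  452^24=287  452^25=545  452^26=772  452^27=1056  452^28=245  452^29=746
  452^30=815
So 452^30 ≡ 815 (mod 1279), giving a = 30.

30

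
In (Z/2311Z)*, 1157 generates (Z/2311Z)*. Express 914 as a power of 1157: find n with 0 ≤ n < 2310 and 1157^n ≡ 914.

Baby-step giant-step with m = ceil(sqrt(2310)) = 49.
Baby table (1157^j mod 2311 for j=0..48):
  0:1  1:1157  2:580  3:870  4:1305  5:802  6:1203  7:649
  8:2129  9:2038  10:746  11:1119  12:523  13:1940  14:599  15:2054
  16:770  17:1155  18:577  19:2021  20:1876  21:503  22:1910  23:554
  24:831  25:91  26:1292  27:1938  28:596  29:894  30:1341  31:856
  32:1284  33:1926  34:578  35:867  36:145  37:1373  38:904  39:1356
  40:2034  41:740  42:1110  43:1665  44:1342  45:2013  46:1864  47:485
  48:1883
Giant step factor: 1157^(-49) ≡ 2293 (mod 2311).
Scan 914·2293^i mod 2311 for i = 0, 1, …:
  i=0: 914   i=1: 2036   i=2: 328   i=3: 1029
  i=4: 2277   i=5: 612   i=6: 539   i=7: 1853
  i=8: 1311   i=9: 1823     …   i=38: 185
  i=39: 1292
Match at i=39, j=26: n = 39·49 + 26 = 1937.

1937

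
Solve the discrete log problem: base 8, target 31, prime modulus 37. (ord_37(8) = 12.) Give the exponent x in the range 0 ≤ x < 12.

3

Successive powers of 8 modulo 37:
  8^0=1  8^1=8  8^2=27  8^3=31
So 8^3 ≡ 31 (mod 37), giving x = 3.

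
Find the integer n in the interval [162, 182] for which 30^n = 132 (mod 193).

Compute 30^162 mod 193 = 72, then multiply by 30 repeatedly:
  30^162=72  30^163=37  30^164=145  30^165=104  30^166=32
  30^167=188  30^168=43  30^169=132
Found 132 at exponent 169.

169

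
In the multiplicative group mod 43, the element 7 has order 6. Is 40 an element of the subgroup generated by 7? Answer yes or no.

no

40 ∈ ⟨7⟩ iff 40^6 ≡ 1 (mod 43), since |⟨7⟩| = 6.
40^6 mod 43 = 41.
Since 41 ≠ 1, 40 does not lie in the subgroup.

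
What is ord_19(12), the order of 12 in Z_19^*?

6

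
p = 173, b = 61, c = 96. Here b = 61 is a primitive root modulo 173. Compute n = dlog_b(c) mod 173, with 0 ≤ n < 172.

148

Baby-step giant-step with m = ceil(sqrt(172)) = 14.
Baby table (61^j mod 173 for j=0..13):
  0:1  1:61  2:88  3:5  4:132  5:94  6:25  7:141
  8:124  9:125  10:13  11:101  12:106  13:65
Giant step factor: 61^(-14) ≡ 37 (mod 173).
Scan 96·37^i mod 173 for i = 0, 1, …:
  i=0: 96   i=1: 92   i=2: 117   i=3: 4
  i=4: 148   i=5: 113   i=6: 29   i=7: 35
  i=8: 84   i=9: 167   i=10: 124
Match at i=10, j=8: n = 10·14 + 8 = 148.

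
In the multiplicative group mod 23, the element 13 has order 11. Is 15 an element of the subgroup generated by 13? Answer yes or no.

15 ∈ ⟨13⟩ iff 15^11 ≡ 1 (mod 23), since |⟨13⟩| = 11.
15^11 mod 23 = 22.
Since 22 ≠ 1, 15 does not lie in the subgroup.

no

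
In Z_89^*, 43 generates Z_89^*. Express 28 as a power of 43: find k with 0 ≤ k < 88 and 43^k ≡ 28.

13

Successive powers of 43 modulo 89:
  43^0=1  43^1=43  43^2=69  43^3=30  43^4=44  43^5=23
  43^6=10  43^7=74  43^8=67  43^9=33  43^10=84  43^11=52
  43^12=11  43^13=28
So 43^13 ≡ 28 (mod 89), giving k = 13.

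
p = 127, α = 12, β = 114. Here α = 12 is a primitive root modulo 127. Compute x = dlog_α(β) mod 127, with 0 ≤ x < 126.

121

Baby-step giant-step with m = ceil(sqrt(126)) = 12.
Baby table (12^j mod 127 for j=0..11):
  0:1  1:12  2:17  3:77  4:35  5:39  6:87  7:28
  8:82  9:95  10:124  11:91
Giant step factor: 12^(-12) ≡ 122 (mod 127).
Scan 114·122^i mod 127 for i = 0, 1, …:
  i=0: 114   i=1: 65   i=2: 56   i=3: 101
  i=4: 3   i=5: 112   i=6: 75   i=7: 6
  i=8: 97   i=9: 23   i=10: 12
Match at i=10, j=1: x = 10·12 + 1 = 121.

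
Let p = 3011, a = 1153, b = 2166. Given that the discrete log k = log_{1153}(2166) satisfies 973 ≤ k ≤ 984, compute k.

Compute 1153^973 mod 3011 = 2166, then multiply by 1153 repeatedly:
  1153^973=2166
Found 2166 at exponent 973.

973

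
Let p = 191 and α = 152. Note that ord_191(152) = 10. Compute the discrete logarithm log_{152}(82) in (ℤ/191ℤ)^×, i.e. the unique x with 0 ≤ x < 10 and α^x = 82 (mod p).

3

Successive powers of 152 modulo 191:
  152^0=1  152^1=152  152^2=184  152^3=82
So 152^3 ≡ 82 (mod 191), giving x = 3.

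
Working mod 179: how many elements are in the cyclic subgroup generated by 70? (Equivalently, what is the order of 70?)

89

The order of 70 must divide p − 1 = 178 = 2 · 89.
Divisors: 1, 2, 89, 178.
Check each in increasing order: 70^1 ≡ 70;  70^2 ≡ 67;  70^89 ≡ 1.
Smallest exponent giving 1 is 89.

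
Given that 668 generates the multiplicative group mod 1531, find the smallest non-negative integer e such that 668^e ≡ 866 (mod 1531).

462

Baby-step giant-step with m = ceil(sqrt(1530)) = 40.
Baby table (668^j mod 1531 for j=0..39):
  0:1  1:668  2:703  3:1118  4:1227  5:551  6:628  7:10
  8:556  9:906  10:463  11:22  12:917  13:156  14:100  15:967
  16:1405  17:37  18:220  19:1515  20:29  21:1000  22:484  23:271
  24:370  25:669  26:1371  27:290  28:814  29:247  30:1179  31:638
  32:566  33:1462  34:1369  35:485  36:939  37:1073  38:256  39:1067
Giant step factor: 668^(-40) ≡ 801 (mod 1531).
Scan 866·801^i mod 1531 for i = 0, 1, …:
  i=0: 866   i=1: 123   i=2: 539   i=3: 1528
  i=4: 659   i=5: 1195   i=6: 320   i=7: 643
  i=8: 627   i=9: 59   i=10: 1329   i=11: 484
Match at i=11, j=22: e = 11·40 + 22 = 462.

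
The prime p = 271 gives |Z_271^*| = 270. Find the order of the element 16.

135

The order of 16 must divide p − 1 = 270 = 2 · 3^3 · 5.
Divisors: 1, 2, 3, 5, 6, 9, 10, 15, 18, 27, 30, 45, 54, 90, 135, 270.
Check each in increasing order: 16^1 ≡ 16;  16^2 ≡ 256;  16^3 ≡ 31;  16^5 ≡ 77;  16^6 ≡ 148;  16^9 ≡ 252;  16^10 ≡ 238;  16^15 ≡ 169;  16^18 ≡ 90;  16^27 ≡ 187;  16^30 ≡ 106;  16^45 ≡ 28;  16^54 ≡ 10;  16^90 ≡ 242;  16^135 ≡ 1.
Smallest exponent giving 1 is 135.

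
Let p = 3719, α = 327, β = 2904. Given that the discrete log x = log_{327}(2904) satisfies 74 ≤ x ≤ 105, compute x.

Compute 327^74 mod 3719 = 693, then multiply by 327 repeatedly:
  327^74=693  327^75=3471  327^76=722  327^77=1797  327^78=17
  327^79=1840  327^80=2921  327^81=3103  327^82=3113  327^83=2664
  327^84=882  327^85=2051  327^86=1257  327^87=1949  327^88=1374
  327^89=3018  327^90=1351  327^91=2935  327^92=243  327^93=1362
  327^94=2813  327^95=1258  327^96=2276  327^97=452  327^98=2763
  327^99=3503  327^100=29  327^101=2045  327^102=3014  327^103=43
  327^104=2904
Found 2904 at exponent 104.

104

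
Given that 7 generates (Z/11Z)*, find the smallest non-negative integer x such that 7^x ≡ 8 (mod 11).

Successive powers of 7 modulo 11:
  7^0=1  7^1=7  7^2=5  7^3=2  7^4=3  7^5=10
  7^6=4  7^7=6  7^8=9  7^9=8
So 7^9 ≡ 8 (mod 11), giving x = 9.

9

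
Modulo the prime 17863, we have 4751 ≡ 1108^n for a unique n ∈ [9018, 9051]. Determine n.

Compute 1108^9018 mod 17863 = 14246, then multiply by 1108 repeatedly:
  1108^9018=14246  1108^9019=11539  1108^9020=13167  1108^9021=12828  1108^9022=12339
  1108^9023=6417  1108^9024=562  1108^9025=15354  1108^9026=6656  1108^9027=15292
  1108^9028=9412  1108^9029=14367  1108^9030=2703  1108^9031=11803  1108^9032=2008
  1108^9033=9852  1108^9034=1723  1108^9035=15606  1108^9036=64  1108^9037=17323
  1108^9038=9022  1108^9039=10959  1108^9040=13595  1108^9041=4751
Found 4751 at exponent 9041.

9041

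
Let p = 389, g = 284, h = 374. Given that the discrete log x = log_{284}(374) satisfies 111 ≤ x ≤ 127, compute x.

113

Compute 284^111 mod 389 = 190, then multiply by 284 repeatedly:
  284^111=190  284^112=278  284^113=374
Found 374 at exponent 113.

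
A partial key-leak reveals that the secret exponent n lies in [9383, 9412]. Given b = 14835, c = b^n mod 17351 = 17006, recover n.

9404

Compute 14835^9383 mod 17351 = 12902, then multiply by 14835 repeatedly:
  14835^9383=12902  14835^9384=2289  14835^9385=1408  14835^9386=14427  14835^9387=17311
  14835^9388=13885  14835^9389=10254  14835^9390=1873  14835^9391=7004  14835^9392=6552
  14835^9393=15969  14835^9394=6912  14835^9395=12461  14835^9396=1381  14835^9397=12955
  14835^9398=7749  14835^9399=6040  14835^9400=2836  14835^9401=13236  14835^9402=12144
  14835^9403=807  14835^9404=17006
Found 17006 at exponent 9404.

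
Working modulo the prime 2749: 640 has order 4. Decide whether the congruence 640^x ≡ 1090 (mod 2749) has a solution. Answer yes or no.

no

⟨640⟩ has order 4; its elements mod 2749 are {1, 640, 2109, 2748}.
1090 is not in this set.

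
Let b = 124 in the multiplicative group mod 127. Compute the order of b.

The order of 124 must divide p − 1 = 126 = 2 · 3^2 · 7.
Divisors: 1, 2, 3, 6, 7, 9, 14, 18, 21, 42, 63, 126.
Check each in increasing order: 124^1 ≡ 124;  124^2 ≡ 9;  124^3 ≡ 100;  124^6 ≡ 94;  124^7 ≡ 99;  124^9 ≡ 2;  124^14 ≡ 22;  124^18 ≡ 4;  124^21 ≡ 19;  124^42 ≡ 107;  124^63 ≡ 1.
Smallest exponent giving 1 is 63.

63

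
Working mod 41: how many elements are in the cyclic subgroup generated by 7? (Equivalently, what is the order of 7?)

40

The order of 7 must divide p − 1 = 40 = 2^3 · 5.
Divisors: 1, 2, 4, 5, 8, 10, 20, 40.
Check each in increasing order: 7^1 ≡ 7;  7^2 ≡ 8;  7^4 ≡ 23;  7^5 ≡ 38;  7^8 ≡ 37;  7^10 ≡ 9;  7^20 ≡ 40;  7^40 ≡ 1.
Smallest exponent giving 1 is 40.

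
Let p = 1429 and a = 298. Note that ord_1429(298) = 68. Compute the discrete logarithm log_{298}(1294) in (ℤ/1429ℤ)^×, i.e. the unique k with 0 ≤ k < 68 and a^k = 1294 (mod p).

Baby-step giant-step with m = ceil(sqrt(68)) = 9.
Baby table (298^j mod 1429 for j=0..8):
  0:1  1:298  2:206  3:1370  4:995  5:707  6:623  7:1313
  8:1157
Giant step factor: 298^(-9) ≡ 18 (mod 1429).
Scan 1294·18^i mod 1429 for i = 0, 1, …:
  i=0: 1294   i=1: 428   i=2: 559   i=3: 59
  i=4: 1062   i=5: 539   i=6: 1128   i=7: 298
Match at i=7, j=1: k = 7·9 + 1 = 64.

64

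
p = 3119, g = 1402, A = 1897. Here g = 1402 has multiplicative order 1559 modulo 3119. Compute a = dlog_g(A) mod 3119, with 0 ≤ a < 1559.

Baby-step giant-step with m = ceil(sqrt(1559)) = 40.
Baby table (1402^j mod 3119 for j=0..39):
  0:1  1:1402  2:634  3:3072  4:2724  5:1392  6:2209  7:2970
  8:75  9:2223  10:765  11:2713  12:1565  13:1473  14:368  15:1301
  16:2506  17:1418  18:1233  19:740  20:1972  21:1310  22:2648  23:886
  24:810  25:304  26:2024  27:2477  28:1307  29:1561  30:2103  31:951
  32:1489  33:967  34:2088  35:1754  36:1336  37:1672  38:1775  39:2707
Giant step factor: 1402^(-40) ≡ 548 (mod 3119).
Scan 1897·548^i mod 3119 for i = 0, 1, …:
  i=0: 1897   i=1: 929   i=2: 695   i=3: 342
  i=4: 276   i=5: 1536   i=6: 2717   i=7: 1153
  i=8: 1806   i=9: 965     …   i=21: 960
  i=22: 2088
Match at i=22, j=34: a = 22·40 + 34 = 914.

914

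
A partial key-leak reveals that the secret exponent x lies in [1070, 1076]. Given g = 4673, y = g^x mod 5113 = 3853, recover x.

1074

Compute 4673^1070 mod 5113 = 3357, then multiply by 4673 repeatedly:
  4673^1070=3357  4673^1071=577  4673^1072=1770  4673^1073=3489  4673^1074=3853
Found 3853 at exponent 1074.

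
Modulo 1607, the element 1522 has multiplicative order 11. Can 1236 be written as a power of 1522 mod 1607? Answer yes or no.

⟨1522⟩ has order 11; its elements mod 1607 are {1, 328, 444, 797, 828, 1002, 1046, 1082, 1236, 1356, 1522}.
1236 is in this set.

yes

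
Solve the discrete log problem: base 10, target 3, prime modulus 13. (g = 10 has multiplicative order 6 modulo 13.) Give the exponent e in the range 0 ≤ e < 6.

4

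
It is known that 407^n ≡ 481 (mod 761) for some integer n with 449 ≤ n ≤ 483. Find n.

463

Compute 407^449 mod 761 = 552, then multiply by 407 repeatedly:
  407^449=552  407^450=169  407^451=293  407^452=535  407^453=99
  407^454=721  407^455=462  407^456=67  407^457=634  407^458=59
  407^459=422  407^460=529  407^461=701  407^462=693  407^463=481
Found 481 at exponent 463.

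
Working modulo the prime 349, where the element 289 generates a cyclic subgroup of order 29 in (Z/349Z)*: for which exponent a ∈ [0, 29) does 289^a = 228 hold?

22

Successive powers of 289 modulo 349:
  289^0=1  289^1=289  289^2=110  289^3=31  289^4=234  289^5=269
  289^6=263  289^7=274  289^8=312  289^9=126  289^10=118  289^11=249
  289^12=67  289^13=168  289^14=41  289^15=332  289^16=322  289^17=224
  289^18=171  289^19=210  289^20=313  289^21=66  289^22=228
So 289^22 ≡ 228 (mod 349), giving a = 22.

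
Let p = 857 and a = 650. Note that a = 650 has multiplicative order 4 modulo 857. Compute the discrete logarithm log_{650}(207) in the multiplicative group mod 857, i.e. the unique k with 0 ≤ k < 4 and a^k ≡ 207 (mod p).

3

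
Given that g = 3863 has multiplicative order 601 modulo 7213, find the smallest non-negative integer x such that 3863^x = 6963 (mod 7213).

Baby-step giant-step with m = ceil(sqrt(601)) = 25.
Baby table (3863^j mod 7213 for j=0..24):
  0:1  1:3863  2:6285  3:7210  4:2837  5:2784  6:9  7:5915
  8:6074  9:7186  10:3894  11:3417  12:81  13:2744  14:4175  15:6970
  16:6194  17:1901  18:729  19:3057  20:1510  21:5026  22:5255  23:2683
  24:6561
Giant step factor: 3863^(-25) ≡ 6475 (mod 7213).
Scan 6963·6475^i mod 7213 for i = 0, 1, …:
  i=0: 6963   i=1: 4175
Match at i=1, j=14: x = 1·25 + 14 = 39.

39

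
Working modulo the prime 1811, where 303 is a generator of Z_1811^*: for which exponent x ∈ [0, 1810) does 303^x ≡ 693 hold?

Baby-step giant-step with m = ceil(sqrt(1810)) = 43.
Baby table (303^j mod 1811 for j=0..42):
  0:1  1:303  2:1259  3:1167  4:456  5:532  6:17  7:1529
  8:1482  9:1729  10:508  11:1800  12:289  13:639  14:1651  15:417
  16:1392  17:1624  18:1291  19:1808  20:902  21:1656  22:121  23:443
  24:215  25:1760  26:846  27:987  28:246  29:287  30:33  31:944
  32:1705  33:480  34:560  35:1257  36:561  37:1560  38:9  39:916
  40:465  41:1448  42:482
Giant step factor: 303^(-43) ≡ 73 (mod 1811).
Scan 693·73^i mod 1811 for i = 0, 1, …:
  i=0: 693   i=1: 1692   i=2: 368   i=3: 1510
  i=4: 1570   i=5: 517   i=6: 1521   i=7: 562
  i=8: 1184   i=9: 1315   i=10: 12   i=11: 876
  i=12: 563   i=13: 1257
Match at i=13, j=35: x = 13·43 + 35 = 594.

594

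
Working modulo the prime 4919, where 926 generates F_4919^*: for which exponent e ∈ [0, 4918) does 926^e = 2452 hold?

1675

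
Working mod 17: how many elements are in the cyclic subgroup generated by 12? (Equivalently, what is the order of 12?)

The order of 12 must divide p − 1 = 16 = 2^4.
Divisors: 1, 2, 4, 8, 16.
Check each in increasing order: 12^1 ≡ 12;  12^2 ≡ 8;  12^4 ≡ 13;  12^8 ≡ 16;  12^16 ≡ 1.
Smallest exponent giving 1 is 16.

16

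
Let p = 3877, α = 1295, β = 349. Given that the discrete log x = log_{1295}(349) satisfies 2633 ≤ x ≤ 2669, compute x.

Compute 1295^2633 mod 3877 = 3177, then multiply by 1295 repeatedly:
  1295^2633=3177  1295^2634=718  1295^2635=3207  1295^2636=798  1295^2637=2128
  1295^2638=3090  1295^2639=486  1295^2640=1296  1295^2641=3456  1295^2642=1462
  1295^2643=1314  1295^2644=3504  1295^2645=1590  1295^2646=363  1295^2647=968
  1295^2648=1289  1295^2649=2145  1295^2650=1843  1295^2651=2330  1295^2652=1044
  1295^2653=2784  1295^2654=3547  1295^2655=2997  1295^2656=238  1295^2657=1927
  1295^2658=2554  1295^2659=349
Found 349 at exponent 2659.

2659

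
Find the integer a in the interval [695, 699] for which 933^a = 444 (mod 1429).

699

Compute 933^695 mod 1429 = 1017, then multiply by 933 repeatedly:
  933^695=1017  933^696=5  933^697=378  933^698=1140  933^699=444
Found 444 at exponent 699.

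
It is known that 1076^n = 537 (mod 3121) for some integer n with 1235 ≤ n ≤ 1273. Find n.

Compute 1076^1235 mod 3121 = 1833, then multiply by 1076 repeatedly:
  1076^1235=1833  1076^1236=2957  1076^1237=1433  1076^1238=134  1076^1239=618
  1076^1240=195  1076^1241=713  1076^1242=2543  1076^1243=2272  1076^1244=929
  1076^1245=884  1076^1246=2400  1076^1247=1333  1076^1248=1769  1076^1249=2755
  1076^1250=2551  1076^1251=1517  1076^1252=9  1076^1253=321  1076^1254=2086
  1076^1255=537
Found 537 at exponent 1255.

1255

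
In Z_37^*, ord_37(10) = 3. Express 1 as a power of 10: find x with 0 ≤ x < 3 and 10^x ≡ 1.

Successive powers of 10 modulo 37:
  10^0=1
So 10^0 ≡ 1 (mod 37), giving x = 0.

0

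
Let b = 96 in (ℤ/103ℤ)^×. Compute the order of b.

102

The order of 96 must divide p − 1 = 102 = 2 · 3 · 17.
Divisors: 1, 2, 3, 6, 17, 34, 51, 102.
Check each in increasing order: 96^1 ≡ 96;  96^2 ≡ 49;  96^3 ≡ 69;  96^6 ≡ 23;  96^17 ≡ 57;  96^34 ≡ 56;  96^51 ≡ 102;  96^102 ≡ 1.
Smallest exponent giving 1 is 102.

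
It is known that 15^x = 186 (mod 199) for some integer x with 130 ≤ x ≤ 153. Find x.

Compute 15^130 mod 199 = 126, then multiply by 15 repeatedly:
  15^130=126  15^131=99  15^132=92  15^133=186
Found 186 at exponent 133.

133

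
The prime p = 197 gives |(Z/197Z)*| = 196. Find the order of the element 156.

The order of 156 must divide p − 1 = 196 = 2^2 · 7^2.
Divisors: 1, 2, 4, 7, 14, 28, 49, 98, 196.
Check each in increasing order: 156^1 ≡ 156;  156^2 ≡ 105;  156^4 ≡ 190;  156^7 ≡ 191;  156^14 ≡ 36;  156^28 ≡ 114;  156^49 ≡ 1.
Smallest exponent giving 1 is 49.

49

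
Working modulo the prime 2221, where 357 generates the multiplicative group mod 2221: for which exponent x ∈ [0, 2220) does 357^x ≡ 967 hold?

254

Baby-step giant-step with m = ceil(sqrt(2220)) = 48.
Baby table (357^j mod 2221 for j=0..47):
  0:1  1:357  2:852  3:2108  4:1858  5:1448  6:1664  7:1041
  8:730  9:753  10:80  11:1908  12:1530  13:2065  14:2054  15:348
  16:2081  17:1103  18:654  19:273  20:1958  21:1612  22:245  23:846
  24:2187  25:1188  26:2126  27:1621  28:1237  29:1851  30:1170  31:142
  32:1832  33:1050  34:1722  35:1758  36:1284  37:862  38:1236  39:1494
  40:318  41:255  42:2195  43:1823  44:58  45:717  46:554  47:109
Giant step factor: 357^(-48) ≡ 659 (mod 2221).
Scan 967·659^i mod 2221 for i = 0, 1, …:
  i=0: 967   i=1: 2047   i=2: 826   i=3: 189
  i=4: 175   i=5: 2054
Match at i=5, j=14: x = 5·48 + 14 = 254.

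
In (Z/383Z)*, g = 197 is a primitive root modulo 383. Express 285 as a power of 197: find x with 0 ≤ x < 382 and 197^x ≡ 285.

Baby-step giant-step with m = ceil(sqrt(382)) = 20.
Baby table (197^j mod 383 for j=0..19):
  0:1  1:197  2:126  3:310  4:173  5:377  6:350  7:10
  8:55  9:111  10:36  11:198  12:323  13:53  14:100  15:167
  16:344  17:360  18:65  19:166
Giant step factor: 197^(-20) ≡ 284 (mod 383).
Scan 285·284^i mod 383 for i = 0, 1, …:
  i=0: 285   i=1: 127   i=2: 66   i=3: 360
Match at i=3, j=17: x = 3·20 + 17 = 77.

77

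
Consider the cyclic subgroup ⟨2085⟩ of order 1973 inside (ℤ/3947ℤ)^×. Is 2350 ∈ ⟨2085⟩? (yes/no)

no

2350 ∈ ⟨2085⟩ iff 2350^1973 ≡ 1 (mod 3947), since |⟨2085⟩| = 1973.
2350^1973 mod 3947 = 3946.
Since 3946 ≠ 1, 2350 does not lie in the subgroup.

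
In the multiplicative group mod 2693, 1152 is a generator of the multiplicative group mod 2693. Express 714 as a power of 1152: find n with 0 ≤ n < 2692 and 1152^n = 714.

2472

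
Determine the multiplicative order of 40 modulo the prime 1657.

552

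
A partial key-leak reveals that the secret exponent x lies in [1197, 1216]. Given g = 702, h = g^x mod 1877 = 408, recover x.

1207

Compute 702^1197 mod 1877 = 1396, then multiply by 702 repeatedly:
  702^1197=1396  702^1198=198  702^1199=98  702^1200=1224  702^1201=1459
  702^1202=1253  702^1203=1170  702^1204=1091  702^1205=66  702^1206=1284
  702^1207=408
Found 408 at exponent 1207.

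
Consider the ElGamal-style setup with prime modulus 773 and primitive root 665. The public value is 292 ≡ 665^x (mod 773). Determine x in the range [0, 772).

Baby-step giant-step with m = ceil(sqrt(772)) = 28.
Baby table (665^j mod 773 for j=0..27):
  0:1  1:665  2:69  3:278  4:123  5:630  6:757  7:182
  8:442  9:190  10:351  11:742  12:256  13:180  14:658  15:52
  16:568  17:496  18:542  19:212  20:294  21:714  22:188  23:567
  24:604  25:473  26:707  27:171
Giant step factor: 665^(-28) ≡ 727 (mod 773).
Scan 292·727^i mod 773 for i = 0, 1, …:
  i=0: 292   i=1: 482   i=2: 245   i=3: 325
  i=4: 510   i=5: 503   i=6: 52
Match at i=6, j=15: x = 6·28 + 15 = 183.

183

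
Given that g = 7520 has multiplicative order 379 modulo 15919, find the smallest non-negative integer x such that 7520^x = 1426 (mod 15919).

188

Baby-step giant-step with m = ceil(sqrt(379)) = 20.
Baby table (7520^j mod 15919 for j=0..19):
  0:1  1:7520  2:6112  3:4087  4:10570  5:2833  6:4538  7:11343
  8:5358  9:1171  10:2713  11:9521  12:10177  13:8407  14:6291  15:12971
  16:6207  17:2132  18:2207  19:9042
Giant step factor: 7520^(-20) ≡ 3821 (mod 15919).
Scan 1426·3821^i mod 15919 for i = 0, 1, …:
  i=0: 1426   i=1: 4448   i=2: 10235   i=3: 10871
  i=4: 5420   i=5: 15120   i=6: 3469   i=7: 10441
  i=8: 2047   i=9: 5358
Match at i=9, j=8: x = 9·20 + 8 = 188.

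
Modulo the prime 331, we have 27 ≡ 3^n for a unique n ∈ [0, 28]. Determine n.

Compute 3^0 mod 331 = 1, then multiply by 3 repeatedly:
  3^0=1  3^1=3  3^2=9  3^3=27
Found 27 at exponent 3.

3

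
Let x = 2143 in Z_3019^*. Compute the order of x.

3018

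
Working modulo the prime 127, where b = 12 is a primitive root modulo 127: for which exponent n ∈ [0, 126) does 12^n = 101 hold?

Baby-step giant-step with m = ceil(sqrt(126)) = 12.
Baby table (12^j mod 127 for j=0..11):
  0:1  1:12  2:17  3:77  4:35  5:39  6:87  7:28
  8:82  9:95  10:124  11:91
Giant step factor: 12^(-12) ≡ 122 (mod 127).
Scan 101·122^i mod 127 for i = 0, 1, …:
  i=0: 101   i=1: 3   i=2: 112   i=3: 75
  i=4: 6   i=5: 97   i=6: 23   i=7: 12
Match at i=7, j=1: n = 7·12 + 1 = 85.

85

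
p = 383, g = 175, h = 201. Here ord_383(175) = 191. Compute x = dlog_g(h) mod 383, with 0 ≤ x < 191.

42

Baby-step giant-step with m = ceil(sqrt(191)) = 14.
Baby table (175^j mod 383 for j=0..13):
  0:1  1:175  2:368  3:56  4:225  5:309  6:72  7:344
  8:69  9:202  10:114  11:34  12:205  13:256
Giant step factor: 175^(-14) ≡ 174 (mod 383).
Scan 201·174^i mod 383 for i = 0, 1, …:
  i=0: 201   i=1: 121   i=2: 372   i=3: 1
Match at i=3, j=0: x = 3·14 + 0 = 42.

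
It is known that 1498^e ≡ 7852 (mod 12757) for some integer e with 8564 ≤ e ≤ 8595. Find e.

8569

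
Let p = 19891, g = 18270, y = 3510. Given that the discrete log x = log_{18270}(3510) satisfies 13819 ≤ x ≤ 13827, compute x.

13820

Compute 18270^13819 mod 19891 = 1274, then multiply by 18270 repeatedly:
  18270^13819=1274  18270^13820=3510
Found 3510 at exponent 13820.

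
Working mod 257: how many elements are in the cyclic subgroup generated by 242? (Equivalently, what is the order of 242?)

32

The order of 242 must divide p − 1 = 256 = 2^8.
Divisors: 1, 2, 4, 8, 16, 32, 64, 128, 256.
Check each in increasing order: 242^1 ≡ 242;  242^2 ≡ 225;  242^4 ≡ 253;  242^8 ≡ 16;  242^16 ≡ 256;  242^32 ≡ 1.
Smallest exponent giving 1 is 32.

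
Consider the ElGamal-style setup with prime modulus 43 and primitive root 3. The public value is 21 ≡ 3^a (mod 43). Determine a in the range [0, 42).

36

Baby-step giant-step with m = ceil(sqrt(42)) = 7.
Baby table (3^j mod 43 for j=0..6):
  0:1  1:3  2:9  3:27  4:38  5:28  6:41
Giant step factor: 3^(-7) ≡ 7 (mod 43).
Scan 21·7^i mod 43 for i = 0, 1, …:
  i=0: 21   i=1: 18   i=2: 40   i=3: 22
  i=4: 25   i=5: 3
Match at i=5, j=1: a = 5·7 + 1 = 36.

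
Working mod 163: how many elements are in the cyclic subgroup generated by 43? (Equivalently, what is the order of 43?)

81

The order of 43 must divide p − 1 = 162 = 2 · 3^4.
Divisors: 1, 2, 3, 6, 9, 18, 27, 54, 81, 162.
Check each in increasing order: 43^1 ≡ 43;  43^2 ≡ 56;  43^3 ≡ 126;  43^6 ≡ 65;  43^9 ≡ 40;  43^18 ≡ 133;  43^27 ≡ 104;  43^54 ≡ 58;  43^81 ≡ 1.
Smallest exponent giving 1 is 81.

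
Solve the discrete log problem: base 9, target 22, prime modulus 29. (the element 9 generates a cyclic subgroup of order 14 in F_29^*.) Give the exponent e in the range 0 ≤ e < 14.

11

Successive powers of 9 modulo 29:
  9^0=1  9^1=9  9^2=23  9^3=4  9^4=7  9^5=5
  9^6=16  9^7=28  9^8=20  9^9=6  9^10=25  9^11=22
So 9^11 ≡ 22 (mod 29), giving e = 11.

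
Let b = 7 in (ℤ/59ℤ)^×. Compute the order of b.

The order of 7 must divide p − 1 = 58 = 2 · 29.
Divisors: 1, 2, 29, 58.
Check each in increasing order: 7^1 ≡ 7;  7^2 ≡ 49;  7^29 ≡ 1.
Smallest exponent giving 1 is 29.

29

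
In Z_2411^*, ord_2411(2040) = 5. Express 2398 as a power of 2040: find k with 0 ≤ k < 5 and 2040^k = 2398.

4

Successive powers of 2040 modulo 2411:
  2040^0=1  2040^1=2040  2040^2=214  2040^3=169  2040^4=2398
So 2040^4 ≡ 2398 (mod 2411), giving k = 4.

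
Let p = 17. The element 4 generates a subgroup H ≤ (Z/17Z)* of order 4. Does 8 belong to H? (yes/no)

⟨4⟩ has order 4; its elements mod 17 are {1, 4, 13, 16}.
8 is not in this set.

no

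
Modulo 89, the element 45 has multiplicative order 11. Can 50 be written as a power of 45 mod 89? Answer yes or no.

no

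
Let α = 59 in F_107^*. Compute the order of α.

106

The order of 59 must divide p − 1 = 106 = 2 · 53.
Divisors: 1, 2, 53, 106.
Check each in increasing order: 59^1 ≡ 59;  59^2 ≡ 57;  59^53 ≡ 106;  59^106 ≡ 1.
Smallest exponent giving 1 is 106.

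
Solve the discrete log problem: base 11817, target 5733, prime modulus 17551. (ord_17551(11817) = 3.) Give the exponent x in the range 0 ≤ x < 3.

Successive powers of 11817 modulo 17551:
  11817^0=1  11817^1=11817  11817^2=5733
So 11817^2 ≡ 5733 (mod 17551), giving x = 2.

2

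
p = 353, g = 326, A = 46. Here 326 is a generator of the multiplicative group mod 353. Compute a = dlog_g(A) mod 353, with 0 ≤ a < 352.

174

Baby-step giant-step with m = ceil(sqrt(352)) = 19.
Baby table (326^j mod 353 for j=0..18):
  0:1  1:326  2:23  3:85  4:176  5:190  6:165  7:134
  8:265  9:258  10:94  11:286  12:44  13:224  14:306  15:210
  16:331  17:241  18:200
Giant step factor: 326^(-19) ≡ 158 (mod 353).
Scan 46·158^i mod 353 for i = 0, 1, …:
  i=0: 46   i=1: 208   i=2: 35   i=3: 235
  i=4: 65   i=5: 33   i=6: 272   i=7: 263
  i=8: 253   i=9: 85
Match at i=9, j=3: a = 9·19 + 3 = 174.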